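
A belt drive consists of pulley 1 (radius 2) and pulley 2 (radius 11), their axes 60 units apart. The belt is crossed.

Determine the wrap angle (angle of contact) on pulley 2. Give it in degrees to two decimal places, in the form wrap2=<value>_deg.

crossed belt: β = asin((r1+r2)/C) = asin(13/60) = 12.5133°
wrap1 = wrap2 = π + 2β = 205.0267°

wrap2=205.03_deg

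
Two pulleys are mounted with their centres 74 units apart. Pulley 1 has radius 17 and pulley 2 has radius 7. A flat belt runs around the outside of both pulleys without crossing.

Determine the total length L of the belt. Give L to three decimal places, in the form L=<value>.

open belt: β = asin((r2−r1)/C) = asin(-10/74) = -7.7664°
wrap1 = π − 2β = 195.5329°
wrap2 = π + 2β = 164.4671°
tangent length = C·cosβ = 73.3212
L = r1·wrap1 + r2·wrap2 + 2·C·cosβ = 17·3.4127 + 7·2.8705 + 2·73.3212 = 224.7516

L=224.752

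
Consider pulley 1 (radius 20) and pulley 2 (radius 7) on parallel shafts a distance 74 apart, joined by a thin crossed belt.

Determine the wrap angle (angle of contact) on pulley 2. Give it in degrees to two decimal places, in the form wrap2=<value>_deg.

crossed belt: β = asin((r1+r2)/C) = asin(27/74) = 21.3993°
wrap1 = wrap2 = π + 2β = 222.7985°

wrap2=222.80_deg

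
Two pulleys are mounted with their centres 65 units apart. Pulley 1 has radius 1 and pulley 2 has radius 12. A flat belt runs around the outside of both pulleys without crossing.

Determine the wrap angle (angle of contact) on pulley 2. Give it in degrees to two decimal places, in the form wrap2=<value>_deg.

open belt: β = asin((r2−r1)/C) = asin(11/65) = 9.7431°
wrap1 = π − 2β = 160.5138°
wrap2 = π + 2β = 199.4862°

wrap2=199.49_deg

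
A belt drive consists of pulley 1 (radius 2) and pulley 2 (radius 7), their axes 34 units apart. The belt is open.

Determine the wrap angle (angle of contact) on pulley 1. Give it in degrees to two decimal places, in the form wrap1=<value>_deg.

wrap1=163.09_deg

open belt: β = asin((r2−r1)/C) = asin(5/34) = 8.4565°
wrap1 = π − 2β = 163.0870°
wrap2 = π + 2β = 196.9130°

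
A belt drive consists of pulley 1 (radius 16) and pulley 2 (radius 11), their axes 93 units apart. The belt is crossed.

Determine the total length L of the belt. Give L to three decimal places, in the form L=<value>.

L=278.718

crossed belt: β = asin((r1+r2)/C) = asin(27/93) = 16.8773°
wrap1 = wrap2 = π + 2β = 213.7545°
tangent length = C·cosβ = 88.9944
L = (r1+r2)·wrap + 2·C·cosβ = 27·3.7307 + 2·88.9944 = 278.7182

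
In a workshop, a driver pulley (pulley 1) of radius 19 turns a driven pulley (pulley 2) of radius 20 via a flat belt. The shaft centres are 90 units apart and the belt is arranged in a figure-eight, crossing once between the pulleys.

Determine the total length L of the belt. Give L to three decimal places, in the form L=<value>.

crossed belt: β = asin((r1+r2)/C) = asin(39/90) = 25.6793°
wrap1 = wrap2 = π + 2β = 231.3586°
tangent length = C·cosβ = 81.1110
L = (r1+r2)·wrap + 2·C·cosβ = 39·4.0380 + 2·81.1110 = 319.7029

L=319.703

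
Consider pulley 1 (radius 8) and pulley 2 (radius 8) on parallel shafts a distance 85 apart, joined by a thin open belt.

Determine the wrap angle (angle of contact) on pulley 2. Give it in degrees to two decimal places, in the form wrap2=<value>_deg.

wrap2=180.00_deg

open belt: β = asin((r2−r1)/C) = asin(0/85) = 0.0000°
wrap1 = π − 2β = 180.0000°
wrap2 = π + 2β = 180.0000°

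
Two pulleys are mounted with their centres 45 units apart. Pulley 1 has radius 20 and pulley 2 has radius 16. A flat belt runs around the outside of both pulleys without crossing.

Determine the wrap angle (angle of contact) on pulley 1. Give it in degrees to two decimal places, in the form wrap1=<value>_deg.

open belt: β = asin((r2−r1)/C) = asin(-4/45) = -5.0997°
wrap1 = π − 2β = 190.1994°
wrap2 = π + 2β = 169.8006°

wrap1=190.20_deg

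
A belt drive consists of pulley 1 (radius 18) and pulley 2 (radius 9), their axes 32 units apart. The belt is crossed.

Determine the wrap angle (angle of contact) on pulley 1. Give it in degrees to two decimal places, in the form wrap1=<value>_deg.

crossed belt: β = asin((r1+r2)/C) = asin(27/32) = 57.5383°
wrap1 = wrap2 = π + 2β = 295.0765°

wrap1=295.08_deg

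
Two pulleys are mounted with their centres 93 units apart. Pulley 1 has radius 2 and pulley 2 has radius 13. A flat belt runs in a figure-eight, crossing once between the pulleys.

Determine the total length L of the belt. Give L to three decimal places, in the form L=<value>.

L=235.549

crossed belt: β = asin((r1+r2)/C) = asin(15/93) = 9.2818°
wrap1 = wrap2 = π + 2β = 198.5636°
tangent length = C·cosβ = 91.7824
L = (r1+r2)·wrap + 2·C·cosβ = 15·3.4656 + 2·91.7824 = 235.5485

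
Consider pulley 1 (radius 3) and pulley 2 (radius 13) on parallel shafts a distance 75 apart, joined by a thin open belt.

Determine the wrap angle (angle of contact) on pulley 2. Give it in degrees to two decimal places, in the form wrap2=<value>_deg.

wrap2=195.32_deg

open belt: β = asin((r2−r1)/C) = asin(10/75) = 7.6623°
wrap1 = π − 2β = 164.6755°
wrap2 = π + 2β = 195.3245°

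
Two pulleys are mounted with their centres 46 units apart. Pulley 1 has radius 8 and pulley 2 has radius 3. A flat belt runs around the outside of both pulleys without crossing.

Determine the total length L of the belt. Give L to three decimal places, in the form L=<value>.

L=127.102

open belt: β = asin((r2−r1)/C) = asin(-5/46) = -6.2401°
wrap1 = π − 2β = 192.4803°
wrap2 = π + 2β = 167.5197°
tangent length = C·cosβ = 45.7275
L = r1·wrap1 + r2·wrap2 + 2·C·cosβ = 8·3.3594 + 3·2.9238 + 2·45.7275 = 127.1015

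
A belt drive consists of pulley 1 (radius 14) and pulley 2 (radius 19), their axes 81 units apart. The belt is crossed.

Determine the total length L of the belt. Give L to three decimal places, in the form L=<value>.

crossed belt: β = asin((r1+r2)/C) = asin(33/81) = 24.0421°
wrap1 = wrap2 = π + 2β = 228.0842°
tangent length = C·cosβ = 73.9730
L = (r1+r2)·wrap + 2·C·cosβ = 33·3.9808 + 2·73.9730 = 279.3130

L=279.313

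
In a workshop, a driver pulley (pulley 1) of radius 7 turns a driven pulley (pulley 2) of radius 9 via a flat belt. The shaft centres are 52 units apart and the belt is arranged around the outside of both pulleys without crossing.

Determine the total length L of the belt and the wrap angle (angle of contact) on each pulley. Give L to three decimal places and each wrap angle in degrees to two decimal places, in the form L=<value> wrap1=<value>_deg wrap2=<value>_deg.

open belt: β = asin((r2−r1)/C) = asin(2/52) = 2.2042°
wrap1 = π − 2β = 175.5915°
wrap2 = π + 2β = 184.4085°
tangent length = C·cosβ = 51.9615
L = r1·wrap1 + r2·wrap2 + 2·C·cosβ = 7·3.0647 + 9·3.2185 + 2·51.9615 = 154.3424

L=154.342 wrap1=175.59_deg wrap2=184.41_deg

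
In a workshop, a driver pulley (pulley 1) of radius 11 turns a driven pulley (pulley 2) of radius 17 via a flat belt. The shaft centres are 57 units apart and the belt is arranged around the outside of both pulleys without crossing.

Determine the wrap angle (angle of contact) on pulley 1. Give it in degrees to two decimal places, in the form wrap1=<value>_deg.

open belt: β = asin((r2−r1)/C) = asin(6/57) = 6.0423°
wrap1 = π − 2β = 167.9153°
wrap2 = π + 2β = 192.0847°

wrap1=167.92_deg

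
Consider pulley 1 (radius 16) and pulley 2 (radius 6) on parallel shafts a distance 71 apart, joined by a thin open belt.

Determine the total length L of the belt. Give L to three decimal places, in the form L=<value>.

L=212.526

open belt: β = asin((r2−r1)/C) = asin(-10/71) = -8.0967°
wrap1 = π − 2β = 196.1935°
wrap2 = π + 2β = 163.8065°
tangent length = C·cosβ = 70.2922
L = r1·wrap1 + r2·wrap2 + 2·C·cosβ = 16·3.4242 + 6·2.8590 + 2·70.2922 = 212.5258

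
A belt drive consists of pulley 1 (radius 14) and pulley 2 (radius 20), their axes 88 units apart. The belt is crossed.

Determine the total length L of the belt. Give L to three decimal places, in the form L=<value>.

crossed belt: β = asin((r1+r2)/C) = asin(34/88) = 22.7284°
wrap1 = wrap2 = π + 2β = 225.4568°
tangent length = C·cosβ = 81.1665
L = (r1+r2)·wrap + 2·C·cosβ = 34·3.9350 + 2·81.1665 = 296.1218

L=296.122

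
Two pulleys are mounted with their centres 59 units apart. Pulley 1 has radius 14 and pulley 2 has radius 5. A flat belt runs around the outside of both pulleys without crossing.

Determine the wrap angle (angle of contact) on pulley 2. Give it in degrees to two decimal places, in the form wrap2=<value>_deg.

open belt: β = asin((r2−r1)/C) = asin(-9/59) = -8.7743°
wrap1 = π − 2β = 197.5486°
wrap2 = π + 2β = 162.4514°

wrap2=162.45_deg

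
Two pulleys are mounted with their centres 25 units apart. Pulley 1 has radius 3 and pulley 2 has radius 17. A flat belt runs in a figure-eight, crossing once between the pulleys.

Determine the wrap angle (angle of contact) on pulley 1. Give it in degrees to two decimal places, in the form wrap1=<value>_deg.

crossed belt: β = asin((r1+r2)/C) = asin(20/25) = 53.1301°
wrap1 = wrap2 = π + 2β = 286.2602°

wrap1=286.26_deg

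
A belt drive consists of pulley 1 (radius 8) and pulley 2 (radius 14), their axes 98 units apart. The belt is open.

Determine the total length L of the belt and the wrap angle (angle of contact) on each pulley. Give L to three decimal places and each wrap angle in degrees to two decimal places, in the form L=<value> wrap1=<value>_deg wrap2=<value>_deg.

L=265.483 wrap1=172.98_deg wrap2=187.02_deg

open belt: β = asin((r2−r1)/C) = asin(6/98) = 3.5101°
wrap1 = π − 2β = 172.9798°
wrap2 = π + 2β = 187.0202°
tangent length = C·cosβ = 97.8162
L = r1·wrap1 + r2·wrap2 + 2·C·cosβ = 8·3.0191 + 14·3.2641 + 2·97.8162 = 265.4825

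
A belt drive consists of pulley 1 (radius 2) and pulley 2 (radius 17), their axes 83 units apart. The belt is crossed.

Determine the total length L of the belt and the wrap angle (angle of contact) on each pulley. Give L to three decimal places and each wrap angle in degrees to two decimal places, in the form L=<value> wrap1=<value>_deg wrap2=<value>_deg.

L=230.059 wrap1=206.47_deg wrap2=206.47_deg

crossed belt: β = asin((r1+r2)/C) = asin(19/83) = 13.2332°
wrap1 = wrap2 = π + 2β = 206.4665°
tangent length = C·cosβ = 80.7960
L = (r1+r2)·wrap + 2·C·cosβ = 19·3.6035 + 2·80.7960 = 230.0590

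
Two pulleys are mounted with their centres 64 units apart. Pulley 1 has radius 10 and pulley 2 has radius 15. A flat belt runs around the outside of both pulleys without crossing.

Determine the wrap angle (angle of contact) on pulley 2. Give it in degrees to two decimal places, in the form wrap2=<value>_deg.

open belt: β = asin((r2−r1)/C) = asin(5/64) = 4.4808°
wrap1 = π − 2β = 171.0384°
wrap2 = π + 2β = 188.9616°

wrap2=188.96_deg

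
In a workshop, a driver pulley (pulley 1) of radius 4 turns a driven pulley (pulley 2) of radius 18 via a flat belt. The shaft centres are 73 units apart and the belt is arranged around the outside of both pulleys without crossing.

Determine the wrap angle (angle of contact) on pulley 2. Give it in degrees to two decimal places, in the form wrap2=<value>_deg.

wrap2=202.11_deg

open belt: β = asin((r2−r1)/C) = asin(14/73) = 11.0567°
wrap1 = π − 2β = 157.8865°
wrap2 = π + 2β = 202.1135°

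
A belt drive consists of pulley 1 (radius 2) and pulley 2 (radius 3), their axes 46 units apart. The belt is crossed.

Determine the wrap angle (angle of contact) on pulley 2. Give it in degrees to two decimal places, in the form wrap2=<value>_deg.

wrap2=192.48_deg

crossed belt: β = asin((r1+r2)/C) = asin(5/46) = 6.2401°
wrap1 = wrap2 = π + 2β = 192.4803°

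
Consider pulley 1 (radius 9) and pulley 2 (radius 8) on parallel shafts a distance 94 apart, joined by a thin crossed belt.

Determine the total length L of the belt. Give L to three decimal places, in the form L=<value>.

L=244.490

crossed belt: β = asin((r1+r2)/C) = asin(17/94) = 10.4193°
wrap1 = wrap2 = π + 2β = 200.8387°
tangent length = C·cosβ = 92.4500
L = (r1+r2)·wrap + 2·C·cosβ = 17·3.5053 + 2·92.4500 = 244.4900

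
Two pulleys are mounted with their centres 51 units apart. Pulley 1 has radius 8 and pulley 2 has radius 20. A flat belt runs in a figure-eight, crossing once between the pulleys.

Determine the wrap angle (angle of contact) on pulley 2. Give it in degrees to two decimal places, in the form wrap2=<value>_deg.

wrap2=246.60_deg

crossed belt: β = asin((r1+r2)/C) = asin(28/51) = 33.2998°
wrap1 = wrap2 = π + 2β = 246.5996°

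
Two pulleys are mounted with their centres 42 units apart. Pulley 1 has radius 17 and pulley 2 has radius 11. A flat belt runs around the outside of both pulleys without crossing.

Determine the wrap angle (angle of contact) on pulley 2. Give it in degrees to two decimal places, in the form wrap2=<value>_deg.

wrap2=163.57_deg

open belt: β = asin((r2−r1)/C) = asin(-6/42) = -8.2132°
wrap1 = π − 2β = 196.4264°
wrap2 = π + 2β = 163.5736°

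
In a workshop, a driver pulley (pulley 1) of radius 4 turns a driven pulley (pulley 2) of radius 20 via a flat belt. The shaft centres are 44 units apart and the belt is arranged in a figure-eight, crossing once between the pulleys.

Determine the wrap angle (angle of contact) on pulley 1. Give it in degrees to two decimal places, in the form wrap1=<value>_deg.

crossed belt: β = asin((r1+r2)/C) = asin(24/44) = 33.0557°
wrap1 = wrap2 = π + 2β = 246.1115°

wrap1=246.11_deg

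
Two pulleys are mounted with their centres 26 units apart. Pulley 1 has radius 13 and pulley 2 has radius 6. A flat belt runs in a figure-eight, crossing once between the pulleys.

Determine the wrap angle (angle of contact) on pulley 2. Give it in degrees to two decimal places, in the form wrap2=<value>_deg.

wrap2=273.90_deg

crossed belt: β = asin((r1+r2)/C) = asin(19/26) = 46.9509°
wrap1 = wrap2 = π + 2β = 273.9018°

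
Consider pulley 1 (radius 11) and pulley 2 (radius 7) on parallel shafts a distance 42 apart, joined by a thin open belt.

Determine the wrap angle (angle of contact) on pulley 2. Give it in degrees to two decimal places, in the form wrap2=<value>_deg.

wrap2=169.07_deg

open belt: β = asin((r2−r1)/C) = asin(-4/42) = -5.4650°
wrap1 = π − 2β = 190.9300°
wrap2 = π + 2β = 169.0700°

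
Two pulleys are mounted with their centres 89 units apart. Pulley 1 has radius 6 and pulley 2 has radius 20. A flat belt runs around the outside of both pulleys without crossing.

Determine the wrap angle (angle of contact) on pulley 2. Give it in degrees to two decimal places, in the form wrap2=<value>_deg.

wrap2=198.10_deg

open belt: β = asin((r2−r1)/C) = asin(14/89) = 9.0504°
wrap1 = π − 2β = 161.8992°
wrap2 = π + 2β = 198.1008°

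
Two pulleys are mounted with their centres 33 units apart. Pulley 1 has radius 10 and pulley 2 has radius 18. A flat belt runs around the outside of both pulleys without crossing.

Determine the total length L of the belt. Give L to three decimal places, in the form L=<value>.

open belt: β = asin((r2−r1)/C) = asin(8/33) = 14.0297°
wrap1 = π − 2β = 151.9407°
wrap2 = π + 2β = 208.0593°
tangent length = C·cosβ = 32.0156
L = r1·wrap1 + r2·wrap2 + 2·C·cosβ = 10·2.6519 + 18·3.6313 + 2·32.0156 = 155.9137

L=155.914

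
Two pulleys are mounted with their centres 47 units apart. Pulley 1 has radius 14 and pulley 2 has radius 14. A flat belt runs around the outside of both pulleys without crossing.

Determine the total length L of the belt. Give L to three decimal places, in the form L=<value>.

L=181.965

open belt: β = asin((r2−r1)/C) = asin(0/47) = 0.0000°
wrap1 = π − 2β = 180.0000°
wrap2 = π + 2β = 180.0000°
tangent length = C·cosβ = 47.0000
L = r1·wrap1 + r2·wrap2 + 2·C·cosβ = 14·3.1416 + 14·3.1416 + 2·47.0000 = 181.9646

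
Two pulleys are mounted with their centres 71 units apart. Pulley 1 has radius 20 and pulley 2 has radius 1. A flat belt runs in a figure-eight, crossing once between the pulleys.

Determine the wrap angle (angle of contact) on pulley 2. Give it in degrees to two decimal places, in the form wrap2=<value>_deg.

crossed belt: β = asin((r1+r2)/C) = asin(21/71) = 17.2040°
wrap1 = wrap2 = π + 2β = 214.4080°

wrap2=214.41_deg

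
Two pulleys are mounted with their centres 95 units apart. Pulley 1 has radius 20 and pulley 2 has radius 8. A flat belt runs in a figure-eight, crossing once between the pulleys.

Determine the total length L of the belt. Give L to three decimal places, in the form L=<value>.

crossed belt: β = asin((r1+r2)/C) = asin(28/95) = 17.1418°
wrap1 = wrap2 = π + 2β = 214.2835°
tangent length = C·cosβ = 90.7800
L = (r1+r2)·wrap + 2·C·cosβ = 28·3.7400 + 2·90.7800 = 286.2786

L=286.279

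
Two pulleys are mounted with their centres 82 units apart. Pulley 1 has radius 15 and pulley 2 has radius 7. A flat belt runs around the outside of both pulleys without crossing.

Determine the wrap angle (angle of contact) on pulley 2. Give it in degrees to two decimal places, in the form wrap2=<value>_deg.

wrap2=168.80_deg

open belt: β = asin((r2−r1)/C) = asin(-8/82) = -5.5987°
wrap1 = π − 2β = 191.1975°
wrap2 = π + 2β = 168.8025°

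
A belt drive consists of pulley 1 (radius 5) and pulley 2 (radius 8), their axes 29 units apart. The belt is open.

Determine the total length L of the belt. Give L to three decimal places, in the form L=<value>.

L=99.151

open belt: β = asin((r2−r1)/C) = asin(3/29) = 5.9378°
wrap1 = π − 2β = 168.1245°
wrap2 = π + 2β = 191.8755°
tangent length = C·cosβ = 28.8444
L = r1·wrap1 + r2·wrap2 + 2·C·cosβ = 5·2.9343 + 8·3.3489 + 2·28.8444 = 99.1513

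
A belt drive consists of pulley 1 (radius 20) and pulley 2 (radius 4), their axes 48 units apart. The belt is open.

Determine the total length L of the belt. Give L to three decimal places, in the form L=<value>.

open belt: β = asin((r2−r1)/C) = asin(-16/48) = -19.4712°
wrap1 = π − 2β = 218.9424°
wrap2 = π + 2β = 141.0576°
tangent length = C·cosβ = 45.2548
L = r1·wrap1 + r2·wrap2 + 2·C·cosβ = 20·3.8213 + 4·2.4619 + 2·45.2548 = 176.7827

L=176.783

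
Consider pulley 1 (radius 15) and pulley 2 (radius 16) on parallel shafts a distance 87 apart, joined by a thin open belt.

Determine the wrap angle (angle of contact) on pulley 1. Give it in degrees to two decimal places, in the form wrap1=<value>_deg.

open belt: β = asin((r2−r1)/C) = asin(1/87) = 0.6586°
wrap1 = π − 2β = 178.6828°
wrap2 = π + 2β = 181.3172°

wrap1=178.68_deg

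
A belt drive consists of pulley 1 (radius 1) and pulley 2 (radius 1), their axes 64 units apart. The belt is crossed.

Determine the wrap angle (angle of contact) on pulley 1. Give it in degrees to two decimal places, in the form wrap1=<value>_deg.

crossed belt: β = asin((r1+r2)/C) = asin(2/64) = 1.7908°
wrap1 = wrap2 = π + 2β = 183.5816°

wrap1=183.58_deg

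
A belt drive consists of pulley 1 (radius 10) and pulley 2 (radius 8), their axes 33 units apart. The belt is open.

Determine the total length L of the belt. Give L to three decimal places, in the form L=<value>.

L=122.670

open belt: β = asin((r2−r1)/C) = asin(-2/33) = -3.4746°
wrap1 = π − 2β = 186.9492°
wrap2 = π + 2β = 173.0508°
tangent length = C·cosβ = 32.9393
L = r1·wrap1 + r2·wrap2 + 2·C·cosβ = 10·3.2629 + 8·3.0203 + 2·32.9393 = 122.6699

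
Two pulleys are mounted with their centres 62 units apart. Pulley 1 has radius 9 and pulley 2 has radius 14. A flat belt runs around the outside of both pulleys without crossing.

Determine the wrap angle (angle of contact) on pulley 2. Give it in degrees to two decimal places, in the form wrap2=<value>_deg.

open belt: β = asin((r2−r1)/C) = asin(5/62) = 4.6257°
wrap1 = π − 2β = 170.7487°
wrap2 = π + 2β = 189.2513°

wrap2=189.25_deg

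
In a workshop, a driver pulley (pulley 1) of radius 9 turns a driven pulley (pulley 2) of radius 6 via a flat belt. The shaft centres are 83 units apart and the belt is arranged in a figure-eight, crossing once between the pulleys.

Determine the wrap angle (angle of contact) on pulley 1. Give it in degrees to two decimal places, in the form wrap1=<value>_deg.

crossed belt: β = asin((r1+r2)/C) = asin(15/83) = 10.4119°
wrap1 = wrap2 = π + 2β = 200.8237°

wrap1=200.82_deg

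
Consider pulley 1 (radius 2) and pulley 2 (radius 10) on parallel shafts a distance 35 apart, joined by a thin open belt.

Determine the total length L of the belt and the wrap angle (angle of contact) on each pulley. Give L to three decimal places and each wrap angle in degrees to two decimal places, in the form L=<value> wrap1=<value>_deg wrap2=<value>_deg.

open belt: β = asin((r2−r1)/C) = asin(8/35) = 13.2130°
wrap1 = π − 2β = 153.5740°
wrap2 = π + 2β = 206.4260°
tangent length = C·cosβ = 34.0735
L = r1·wrap1 + r2·wrap2 + 2·C·cosβ = 2·2.6804 + 10·3.6028 + 2·34.0735 = 109.5358

L=109.536 wrap1=153.57_deg wrap2=206.43_deg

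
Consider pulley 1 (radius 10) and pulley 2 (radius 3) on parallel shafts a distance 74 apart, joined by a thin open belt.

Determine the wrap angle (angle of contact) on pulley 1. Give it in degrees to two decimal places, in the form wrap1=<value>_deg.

open belt: β = asin((r2−r1)/C) = asin(-7/74) = -5.4280°
wrap1 = π − 2β = 190.8560°
wrap2 = π + 2β = 169.1440°

wrap1=190.86_deg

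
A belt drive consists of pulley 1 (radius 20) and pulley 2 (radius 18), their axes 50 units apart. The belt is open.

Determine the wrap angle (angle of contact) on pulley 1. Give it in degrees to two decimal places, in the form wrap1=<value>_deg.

open belt: β = asin((r2−r1)/C) = asin(-2/50) = -2.2924°
wrap1 = π − 2β = 184.5849°
wrap2 = π + 2β = 175.4151°

wrap1=184.58_deg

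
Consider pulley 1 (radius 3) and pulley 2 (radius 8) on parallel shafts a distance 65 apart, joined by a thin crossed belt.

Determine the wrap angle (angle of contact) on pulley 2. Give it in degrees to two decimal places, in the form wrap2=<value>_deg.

crossed belt: β = asin((r1+r2)/C) = asin(11/65) = 9.7431°
wrap1 = wrap2 = π + 2β = 199.4862°

wrap2=199.49_deg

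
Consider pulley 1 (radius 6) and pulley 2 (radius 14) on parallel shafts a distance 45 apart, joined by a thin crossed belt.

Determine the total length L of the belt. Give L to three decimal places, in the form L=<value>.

L=161.877

crossed belt: β = asin((r1+r2)/C) = asin(20/45) = 26.3878°
wrap1 = wrap2 = π + 2β = 232.7756°
tangent length = C·cosβ = 40.3113
L = (r1+r2)·wrap + 2·C·cosβ = 20·4.0627 + 2·40.3113 = 161.8766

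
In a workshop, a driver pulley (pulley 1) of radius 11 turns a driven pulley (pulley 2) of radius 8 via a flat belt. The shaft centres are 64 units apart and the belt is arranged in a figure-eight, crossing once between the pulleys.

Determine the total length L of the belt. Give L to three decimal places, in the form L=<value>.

crossed belt: β = asin((r1+r2)/C) = asin(19/64) = 17.2700°
wrap1 = wrap2 = π + 2β = 214.5400°
tangent length = C·cosβ = 61.1146
L = (r1+r2)·wrap + 2·C·cosβ = 19·3.7444 + 2·61.1146 = 193.3735

L=193.373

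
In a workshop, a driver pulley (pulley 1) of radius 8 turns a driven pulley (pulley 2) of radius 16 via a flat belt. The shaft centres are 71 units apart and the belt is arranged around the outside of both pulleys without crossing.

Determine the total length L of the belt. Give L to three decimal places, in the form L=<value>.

open belt: β = asin((r2−r1)/C) = asin(8/71) = 6.4696°
wrap1 = π − 2β = 167.0608°
wrap2 = π + 2β = 192.9392°
tangent length = C·cosβ = 70.5479
L = r1·wrap1 + r2·wrap2 + 2·C·cosβ = 8·2.9158 + 16·3.3674 + 2·70.5479 = 218.3006

L=218.301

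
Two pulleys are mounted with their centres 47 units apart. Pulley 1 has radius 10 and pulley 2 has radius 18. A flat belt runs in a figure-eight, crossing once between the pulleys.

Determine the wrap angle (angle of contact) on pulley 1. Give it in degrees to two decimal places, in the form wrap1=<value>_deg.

crossed belt: β = asin((r1+r2)/C) = asin(28/47) = 36.5657°
wrap1 = wrap2 = π + 2β = 253.1315°

wrap1=253.13_deg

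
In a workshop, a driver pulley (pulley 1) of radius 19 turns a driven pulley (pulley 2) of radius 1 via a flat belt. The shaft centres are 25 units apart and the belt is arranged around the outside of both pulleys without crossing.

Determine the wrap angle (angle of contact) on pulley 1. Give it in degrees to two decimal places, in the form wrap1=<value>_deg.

open belt: β = asin((r2−r1)/C) = asin(-18/25) = -46.0545°
wrap1 = π − 2β = 272.1090°
wrap2 = π + 2β = 87.8910°

wrap1=272.11_deg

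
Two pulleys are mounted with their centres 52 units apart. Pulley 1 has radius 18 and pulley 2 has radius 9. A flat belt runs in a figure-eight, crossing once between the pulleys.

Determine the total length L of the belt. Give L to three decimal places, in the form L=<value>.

L=203.186

crossed belt: β = asin((r1+r2)/C) = asin(27/52) = 31.2807°
wrap1 = wrap2 = π + 2β = 242.5613°
tangent length = C·cosβ = 44.4410
L = (r1+r2)·wrap + 2·C·cosβ = 27·4.2335 + 2·44.4410 = 203.1863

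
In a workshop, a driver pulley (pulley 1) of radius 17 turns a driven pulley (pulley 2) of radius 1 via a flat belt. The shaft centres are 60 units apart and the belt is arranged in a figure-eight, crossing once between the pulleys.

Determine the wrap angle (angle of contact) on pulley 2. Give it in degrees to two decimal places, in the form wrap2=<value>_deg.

wrap2=214.92_deg

crossed belt: β = asin((r1+r2)/C) = asin(18/60) = 17.4576°
wrap1 = wrap2 = π + 2β = 214.9152°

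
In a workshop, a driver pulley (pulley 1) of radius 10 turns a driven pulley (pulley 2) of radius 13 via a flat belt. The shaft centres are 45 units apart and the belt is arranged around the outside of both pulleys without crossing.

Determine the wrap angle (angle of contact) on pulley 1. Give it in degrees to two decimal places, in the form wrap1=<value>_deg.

open belt: β = asin((r2−r1)/C) = asin(3/45) = 3.8226°
wrap1 = π − 2β = 172.3549°
wrap2 = π + 2β = 187.6451°

wrap1=172.35_deg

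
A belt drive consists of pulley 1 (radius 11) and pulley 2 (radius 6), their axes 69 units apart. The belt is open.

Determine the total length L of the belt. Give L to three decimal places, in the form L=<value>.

open belt: β = asin((r2−r1)/C) = asin(-5/69) = -4.1555°
wrap1 = π − 2β = 188.3110°
wrap2 = π + 2β = 171.6890°
tangent length = C·cosβ = 68.8186
L = r1·wrap1 + r2·wrap2 + 2·C·cosβ = 11·3.2866 + 6·2.9965 + 2·68.8186 = 191.7696

L=191.770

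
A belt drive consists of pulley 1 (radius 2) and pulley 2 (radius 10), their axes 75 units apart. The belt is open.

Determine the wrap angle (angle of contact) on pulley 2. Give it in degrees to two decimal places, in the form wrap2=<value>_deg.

open belt: β = asin((r2−r1)/C) = asin(8/75) = 6.1232°
wrap1 = π − 2β = 167.7536°
wrap2 = π + 2β = 192.2464°

wrap2=192.25_deg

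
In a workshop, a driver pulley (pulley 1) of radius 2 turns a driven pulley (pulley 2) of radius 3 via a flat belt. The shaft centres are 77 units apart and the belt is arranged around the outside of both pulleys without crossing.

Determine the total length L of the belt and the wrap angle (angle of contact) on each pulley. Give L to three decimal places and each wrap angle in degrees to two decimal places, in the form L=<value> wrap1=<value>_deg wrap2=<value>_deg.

open belt: β = asin((r2−r1)/C) = asin(1/77) = 0.7441°
wrap1 = π − 2β = 178.5118°
wrap2 = π + 2β = 181.4882°
tangent length = C·cosβ = 76.9935
L = r1·wrap1 + r2·wrap2 + 2·C·cosβ = 2·3.1156 + 3·3.1676 + 2·76.9935 = 169.7210

L=169.721 wrap1=178.51_deg wrap2=181.49_deg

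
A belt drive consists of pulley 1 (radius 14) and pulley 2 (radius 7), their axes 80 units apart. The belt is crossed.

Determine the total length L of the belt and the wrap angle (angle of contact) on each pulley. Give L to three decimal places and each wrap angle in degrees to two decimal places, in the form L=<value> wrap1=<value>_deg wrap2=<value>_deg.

L=231.518 wrap1=210.44_deg wrap2=210.44_deg

crossed belt: β = asin((r1+r2)/C) = asin(21/80) = 15.2185°
wrap1 = wrap2 = π + 2β = 210.4369°
tangent length = C·cosβ = 77.1946
L = (r1+r2)·wrap + 2·C·cosβ = 21·3.6728 + 2·77.1946 = 231.5183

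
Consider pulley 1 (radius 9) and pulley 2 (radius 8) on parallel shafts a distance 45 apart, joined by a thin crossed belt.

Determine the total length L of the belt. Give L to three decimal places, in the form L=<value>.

L=149.909

crossed belt: β = asin((r1+r2)/C) = asin(17/45) = 22.1961°
wrap1 = wrap2 = π + 2β = 224.3922°
tangent length = C·cosβ = 41.6653
L = (r1+r2)·wrap + 2·C·cosβ = 17·3.9164 + 2·41.6653 = 149.9092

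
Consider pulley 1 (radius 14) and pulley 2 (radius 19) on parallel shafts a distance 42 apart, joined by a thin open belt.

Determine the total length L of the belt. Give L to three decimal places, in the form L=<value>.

open belt: β = asin((r2−r1)/C) = asin(5/42) = 6.8371°
wrap1 = π − 2β = 166.3257°
wrap2 = π + 2β = 193.6743°
tangent length = C·cosβ = 41.7013
L = r1·wrap1 + r2·wrap2 + 2·C·cosβ = 14·2.9029 + 19·3.3803 + 2·41.7013 = 188.2685

L=188.269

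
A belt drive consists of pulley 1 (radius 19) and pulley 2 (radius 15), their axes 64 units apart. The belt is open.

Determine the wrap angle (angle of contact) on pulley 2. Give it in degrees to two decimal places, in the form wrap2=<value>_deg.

open belt: β = asin((r2−r1)/C) = asin(-4/64) = -3.5833°
wrap1 = π − 2β = 187.1666°
wrap2 = π + 2β = 172.8334°

wrap2=172.83_deg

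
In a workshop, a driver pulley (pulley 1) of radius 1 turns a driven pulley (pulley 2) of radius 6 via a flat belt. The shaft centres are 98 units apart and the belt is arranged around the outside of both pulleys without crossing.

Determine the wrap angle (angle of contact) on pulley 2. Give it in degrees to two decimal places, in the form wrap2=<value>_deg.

wrap2=185.85_deg

open belt: β = asin((r2−r1)/C) = asin(5/98) = 2.9245°
wrap1 = π − 2β = 174.1510°
wrap2 = π + 2β = 185.8490°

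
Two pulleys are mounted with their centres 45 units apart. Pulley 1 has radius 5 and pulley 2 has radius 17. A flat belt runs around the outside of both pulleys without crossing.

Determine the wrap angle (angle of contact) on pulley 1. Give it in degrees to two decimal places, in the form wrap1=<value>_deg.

open belt: β = asin((r2−r1)/C) = asin(12/45) = 15.4660°
wrap1 = π − 2β = 149.0680°
wrap2 = π + 2β = 210.9320°

wrap1=149.07_deg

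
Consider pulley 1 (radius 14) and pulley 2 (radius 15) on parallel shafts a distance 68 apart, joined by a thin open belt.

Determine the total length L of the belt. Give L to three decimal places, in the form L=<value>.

open belt: β = asin((r2−r1)/C) = asin(1/68) = 0.8426°
wrap1 = π − 2β = 178.3148°
wrap2 = π + 2β = 181.6852°
tangent length = C·cosβ = 67.9926
L = r1·wrap1 + r2·wrap2 + 2·C·cosβ = 14·3.1122 + 15·3.1710 + 2·67.9926 = 227.1209

L=227.121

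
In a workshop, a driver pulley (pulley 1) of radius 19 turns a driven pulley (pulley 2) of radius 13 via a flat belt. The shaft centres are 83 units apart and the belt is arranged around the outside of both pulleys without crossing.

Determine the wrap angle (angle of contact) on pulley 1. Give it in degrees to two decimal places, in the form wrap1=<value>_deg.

wrap1=188.29_deg

open belt: β = asin((r2−r1)/C) = asin(-6/83) = -4.1455°
wrap1 = π − 2β = 188.2910°
wrap2 = π + 2β = 171.7090°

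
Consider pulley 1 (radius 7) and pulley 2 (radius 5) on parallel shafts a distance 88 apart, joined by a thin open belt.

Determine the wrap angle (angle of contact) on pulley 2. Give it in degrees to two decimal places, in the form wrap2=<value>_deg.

open belt: β = asin((r2−r1)/C) = asin(-2/88) = -1.3023°
wrap1 = π − 2β = 182.6046°
wrap2 = π + 2β = 177.3954°

wrap2=177.40_deg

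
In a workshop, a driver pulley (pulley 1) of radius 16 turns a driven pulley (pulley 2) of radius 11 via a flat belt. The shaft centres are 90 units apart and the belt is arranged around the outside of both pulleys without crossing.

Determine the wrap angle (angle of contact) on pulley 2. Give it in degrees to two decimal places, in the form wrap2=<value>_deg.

wrap2=173.63_deg

open belt: β = asin((r2−r1)/C) = asin(-5/90) = -3.1847°
wrap1 = π − 2β = 186.3695°
wrap2 = π + 2β = 173.6305°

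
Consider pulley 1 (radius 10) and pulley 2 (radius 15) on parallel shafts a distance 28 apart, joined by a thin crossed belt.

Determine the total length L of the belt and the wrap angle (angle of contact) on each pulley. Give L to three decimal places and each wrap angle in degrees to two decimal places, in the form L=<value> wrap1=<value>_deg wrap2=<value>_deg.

crossed belt: β = asin((r1+r2)/C) = asin(25/28) = 63.2345°
wrap1 = wrap2 = π + 2β = 306.4690°
tangent length = C·cosβ = 12.6095
L = (r1+r2)·wrap + 2·C·cosβ = 25·5.3489 + 2·12.6095 = 158.9414

L=158.941 wrap1=306.47_deg wrap2=306.47_deg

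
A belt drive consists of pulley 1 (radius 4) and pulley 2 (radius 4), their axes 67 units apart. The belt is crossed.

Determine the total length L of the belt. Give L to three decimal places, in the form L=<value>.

L=160.089

crossed belt: β = asin((r1+r2)/C) = asin(8/67) = 6.8576°
wrap1 = wrap2 = π + 2β = 193.7153°
tangent length = C·cosβ = 66.5207
L = (r1+r2)·wrap + 2·C·cosβ = 8·3.3810 + 2·66.5207 = 160.0891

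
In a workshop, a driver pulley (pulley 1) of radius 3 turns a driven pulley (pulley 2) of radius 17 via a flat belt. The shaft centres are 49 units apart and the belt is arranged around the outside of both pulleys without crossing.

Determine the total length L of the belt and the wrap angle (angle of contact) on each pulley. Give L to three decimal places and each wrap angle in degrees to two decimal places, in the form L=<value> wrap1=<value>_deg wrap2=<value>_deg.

open belt: β = asin((r2−r1)/C) = asin(14/49) = 16.6015°
wrap1 = π − 2β = 146.7969°
wrap2 = π + 2β = 213.2031°
tangent length = C·cosβ = 46.9574
L = r1·wrap1 + r2·wrap2 + 2·C·cosβ = 3·2.5621 + 17·3.7211 + 2·46.9574 = 164.8598

L=164.860 wrap1=146.80_deg wrap2=213.20_deg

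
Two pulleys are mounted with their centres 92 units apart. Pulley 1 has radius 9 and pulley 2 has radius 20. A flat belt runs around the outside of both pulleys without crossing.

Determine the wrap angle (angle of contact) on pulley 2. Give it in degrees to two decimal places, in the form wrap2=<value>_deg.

wrap2=193.73_deg

open belt: β = asin((r2−r1)/C) = asin(11/92) = 6.8670°
wrap1 = π − 2β = 166.2660°
wrap2 = π + 2β = 193.7340°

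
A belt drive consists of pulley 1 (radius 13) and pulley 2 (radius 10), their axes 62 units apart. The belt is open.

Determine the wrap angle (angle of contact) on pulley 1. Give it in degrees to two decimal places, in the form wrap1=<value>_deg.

wrap1=185.55_deg

open belt: β = asin((r2−r1)/C) = asin(-3/62) = -2.7735°
wrap1 = π − 2β = 185.5469°
wrap2 = π + 2β = 174.4531°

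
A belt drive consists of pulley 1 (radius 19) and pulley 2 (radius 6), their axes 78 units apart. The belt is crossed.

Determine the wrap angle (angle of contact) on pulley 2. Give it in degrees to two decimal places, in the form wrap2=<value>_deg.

crossed belt: β = asin((r1+r2)/C) = asin(25/78) = 18.6939°
wrap1 = wrap2 = π + 2β = 217.3879°

wrap2=217.39_deg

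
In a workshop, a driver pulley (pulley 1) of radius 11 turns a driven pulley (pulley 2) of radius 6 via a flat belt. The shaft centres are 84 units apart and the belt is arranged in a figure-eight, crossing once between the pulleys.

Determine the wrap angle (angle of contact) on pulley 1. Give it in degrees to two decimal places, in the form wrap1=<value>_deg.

crossed belt: β = asin((r1+r2)/C) = asin(17/84) = 11.6762°
wrap1 = wrap2 = π + 2β = 203.3525°

wrap1=203.35_deg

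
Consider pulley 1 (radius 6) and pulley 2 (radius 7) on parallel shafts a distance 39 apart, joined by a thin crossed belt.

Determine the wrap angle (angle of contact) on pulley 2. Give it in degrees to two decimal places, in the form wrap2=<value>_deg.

wrap2=218.94_deg

crossed belt: β = asin((r1+r2)/C) = asin(13/39) = 19.4712°
wrap1 = wrap2 = π + 2β = 218.9424°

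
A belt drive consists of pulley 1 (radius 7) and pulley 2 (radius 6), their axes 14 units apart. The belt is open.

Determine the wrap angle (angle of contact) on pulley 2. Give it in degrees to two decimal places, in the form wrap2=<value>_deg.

wrap2=171.81_deg

open belt: β = asin((r2−r1)/C) = asin(-1/14) = -4.0960°
wrap1 = π − 2β = 188.1921°
wrap2 = π + 2β = 171.8079°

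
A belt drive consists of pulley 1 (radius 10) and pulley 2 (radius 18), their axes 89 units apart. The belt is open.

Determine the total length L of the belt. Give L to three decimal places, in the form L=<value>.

L=266.684

open belt: β = asin((r2−r1)/C) = asin(8/89) = 5.1571°
wrap1 = π − 2β = 169.6857°
wrap2 = π + 2β = 190.3143°
tangent length = C·cosβ = 88.6397
L = r1·wrap1 + r2·wrap2 + 2·C·cosβ = 10·2.9616 + 18·3.3216 + 2·88.6397 = 266.6842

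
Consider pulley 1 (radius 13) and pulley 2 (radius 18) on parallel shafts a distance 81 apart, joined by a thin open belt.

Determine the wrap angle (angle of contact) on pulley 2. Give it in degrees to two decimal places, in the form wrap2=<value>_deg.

wrap2=187.08_deg

open belt: β = asin((r2−r1)/C) = asin(5/81) = 3.5390°
wrap1 = π − 2β = 172.9219°
wrap2 = π + 2β = 187.0781°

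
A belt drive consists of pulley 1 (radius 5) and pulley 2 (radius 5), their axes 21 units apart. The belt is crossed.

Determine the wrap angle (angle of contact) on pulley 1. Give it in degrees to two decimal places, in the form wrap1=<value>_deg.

wrap1=236.87_deg

crossed belt: β = asin((r1+r2)/C) = asin(10/21) = 28.4369°
wrap1 = wrap2 = π + 2β = 236.8738°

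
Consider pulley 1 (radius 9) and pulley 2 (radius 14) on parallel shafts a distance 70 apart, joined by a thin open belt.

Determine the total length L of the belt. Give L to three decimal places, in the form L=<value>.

L=212.614

open belt: β = asin((r2−r1)/C) = asin(5/70) = 4.0960°
wrap1 = π − 2β = 171.8079°
wrap2 = π + 2β = 188.1921°
tangent length = C·cosβ = 69.8212
L = r1·wrap1 + r2·wrap2 + 2·C·cosβ = 9·2.9986 + 14·3.2846 + 2·69.8212 = 212.6139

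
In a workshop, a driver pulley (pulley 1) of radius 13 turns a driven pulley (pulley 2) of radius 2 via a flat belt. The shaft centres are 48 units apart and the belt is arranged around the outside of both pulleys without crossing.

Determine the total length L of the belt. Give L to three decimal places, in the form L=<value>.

L=145.656

open belt: β = asin((r2−r1)/C) = asin(-11/48) = -13.2480°
wrap1 = π − 2β = 206.4960°
wrap2 = π + 2β = 153.5040°
tangent length = C·cosβ = 46.7226
L = r1·wrap1 + r2·wrap2 + 2·C·cosβ = 13·3.6040 + 2·2.6791 + 2·46.7226 = 145.6559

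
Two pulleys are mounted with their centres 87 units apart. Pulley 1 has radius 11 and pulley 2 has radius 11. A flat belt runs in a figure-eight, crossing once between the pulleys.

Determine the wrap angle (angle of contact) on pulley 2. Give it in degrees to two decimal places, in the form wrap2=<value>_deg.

wrap2=209.30_deg

crossed belt: β = asin((r1+r2)/C) = asin(22/87) = 14.6476°
wrap1 = wrap2 = π + 2β = 209.2952°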